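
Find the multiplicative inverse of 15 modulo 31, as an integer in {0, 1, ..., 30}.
Apply the extended Euclidean algorithm to (31, 15), tracking rows (r, s, t) with s·31 + t·15 = r. Each division r_prev = q·r_cur + r_new produces the new row as (previous row) − q·(current row):
  row A: (31, 1, 0)   [1·31 + 0·15 = 31]
  row B: (15, 0, 1)   [0·31 + 1·15 = 15]
  31 = 2·15 + 1   → row C = row A − 2·row B = (1, 1, −2)   [check: 1·31 − 2·15 = 1]
  15 = 15·1 + 0   → remainder 0, stop. gcd = 1 (last nonzero row C).
The gcd is 1, so 15 is invertible mod 31. The last nonzero row gives 1·31 − 2·15 = 1, so t = −2. So 15^(−1) ≡ −2 ≡ 29 (mod 31). Verify: 15 · 29 = 435 ≡ 1 (mod 31). ✓

Final answer: 15^(−1) ≡ 29 (mod 31)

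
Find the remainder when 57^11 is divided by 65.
8

Use repeated squaring. Binary(11) = 1011. Walk through the bits of the exponent 11 left-to-right: at each bit after the leading one, square the running value, then multiply by 57 if the bit is 1 (always reducing mod 65):
  bit 1 = 1 (leading): start with 57.
  bit 2 = 0: square 57^2 = 3249 ≡ 64 (mod 65).
  bit 3 = 1: square 64^2 = 4096 ≡ 1; bit is 1, so multiply 1·57 = 57 (mod 65).
  bit 4 = 1: square 57^2 = 3249 ≡ 64; bit is 1, so multiply 64·57 = 3648 ≡ 8 (mod 65).
Final value: 57^11 ≡ 8 (mod 65).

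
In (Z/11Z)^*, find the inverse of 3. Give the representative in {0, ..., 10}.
3^(−1) ≡ 4 (mod 11)

Apply the extended Euclidean algorithm to (11, 3), tracking rows (r, s, t) with s·11 + t·3 = r. Each division r_prev = q·r_cur + r_new produces the new row as (previous row) − q·(current row):
  row A: (11, 1, 0)   [1·11 + 0·3 = 11]
  row B: (3, 0, 1)   [0·11 + 1·3 = 3]
  11 = 3·3 + 2   → row C = row A − 3·row B = (2, 1, −3)   [check: 1·11 − 3·3 = 2]
  3 = 1·2 + 1   → row D = row B − 1·row C = (1, −1, 4)   [check: −1·11 + 4·3 = 1]
  2 = 2·1 + 0   → remainder 0, stop. gcd = 1 (last nonzero row D).
The gcd is 1, so 3 is invertible mod 11. The last nonzero row gives −1·11 + 4·3 = 1, so t = 4. So 3^(−1) ≡ 4 (mod 11). Verify: 3 · 4 = 12 ≡ 1 (mod 11). ✓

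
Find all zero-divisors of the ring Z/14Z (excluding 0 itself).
nonzero zero-divisors of Z/14Z = {2, 4, 6, 7, 8, 10, 12}

An element a ∈ Z/14Z (with a ≠ 0) is a zero-divisor iff gcd(a, 14) > 1 (because a is a unit precisely when gcd(a, n) = 1, and in Z/nZ every nonzero, non-unit element is a zero-divisor). Scan a = 1, ..., 13 and keep those with gcd(a, 14) > 1:
  gcd(2, 14) = 2, gcd(4, 14) = 2, gcd(6, 14) = 2, gcd(7, 14) = 7, gcd(8, 14) = 2, gcd(10, 14) = 2, gcd(12, 14) = 2.
All other a ∈ {1, ..., 13} have gcd(a, 14) = 1 and are units. So the nonzero zero-divisors are exactly the 7 values of a appearing in this scan.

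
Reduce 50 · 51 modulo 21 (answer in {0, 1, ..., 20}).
Reduce the factors first: 50 ≡ 8, 51 ≡ 9 (mod 21), so 50 · 51 ≡ 8 · 9 (mod 21). 8 · 9 = 72. Dividing by 21: 72 = 3·21 + 9. So (50 · 51) mod 21 = 9.

Final answer: 9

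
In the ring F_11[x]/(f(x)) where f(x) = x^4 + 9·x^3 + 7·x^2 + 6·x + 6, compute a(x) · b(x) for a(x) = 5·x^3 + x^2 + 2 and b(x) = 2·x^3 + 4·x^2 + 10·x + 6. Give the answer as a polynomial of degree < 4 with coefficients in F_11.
Multiply as integer polynomials: a · b = 10·x^6 + 22·x^5 + 54·x^4 + 44·x^3 + 14·x^2 + 20·x + 12. Reducing coefficients mod 11: a · b ≡ 10·x^6 + 10·x^4 + 3·x^2 + 9·x + 1. Now divide by f(x) = x^4 + 9·x^3 + 7·x^2 + 6·x + 6 in F_11[x], eliminating the leading term at each step:
  leading term 10·x^6: subtract (10·x^2)·f(x) = 10·x^6 + 2·x^5 + 4·x^4 + 5·x^3 + 5·x^2, leaving 9·x^5 + 6·x^4 + 6·x^3 + 9·x^2 + 9·x + 1 (coefficients mod 11)
  leading term 9·x^5: subtract (9·x)·f(x) = 9·x^5 + 4·x^4 + 8·x^3 + 10·x^2 + 10·x, leaving 2·x^4 + 9·x^3 + 10·x^2 + 10·x + 1 (coefficients mod 11)
  leading term 2·x^4: subtract (2)·f(x) = 2·x^4 + 7·x^3 + 3·x^2 + x + 1, leaving 2·x^3 + 7·x^2 + 9·x (coefficients mod 11)
The degree is now < 4, so this is the remainder. Hence a · b ≡ 2·x^3 + 7·x^2 + 9·x in F_11[x]/(f).

Final answer: a · b ≡ 2·x^3 + 7·x^2 + 9·x (mod f(x))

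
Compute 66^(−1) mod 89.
Apply the extended Euclidean algorithm to (89, 66), tracking rows (r, s, t) with s·89 + t·66 = r. Each division r_prev = q·r_cur + r_new produces the new row as (previous row) − q·(current row):
  row A: (89, 1, 0)   [1·89 + 0·66 = 89]
  row B: (66, 0, 1)   [0·89 + 1·66 = 66]
  89 = 1·66 + 23   → row C = row A − 1·row B = (23, 1, −1)   [check: 1·89 − 1·66 = 23]
  66 = 2·23 + 20   → row D = row B − 2·row C = (20, −2, 3)   [check: −2·89 + 3·66 = 20]
  23 = 1·20 + 3   → row E = row C − 1·row D = (3, 3, −4)   [check: 3·89 − 4·66 = 3]
  20 = 6·3 + 2   → row F = row D − 6·row E = (2, −20, 27)   [check: −20·89 + 27·66 = 2]
  3 = 1·2 + 1   → row G = row E − 1·row F = (1, 23, −31)   [check: 23·89 − 31·66 = 1]
  2 = 2·1 + 0   → remainder 0, stop. gcd = 1 (last nonzero row G).
The gcd is 1, so 66 is invertible mod 89. The last nonzero row gives 23·89 − 31·66 = 1, so t = −31. So 66^(−1) ≡ −31 ≡ 58 (mod 89). Verify: 66 · 58 = 3828 ≡ 1 (mod 89). ✓

Final answer: 66^(−1) ≡ 58 (mod 89)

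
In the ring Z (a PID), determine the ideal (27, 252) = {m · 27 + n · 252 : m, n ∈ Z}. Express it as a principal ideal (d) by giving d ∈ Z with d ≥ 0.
(27, 252) = (9); d = 9

In the PID Z, (a, b) is generated by gcd(a, b). Compute gcd(252, 27) with the extended Euclidean algorithm, tracking rows (r, s, t) with s·252 + t·27 = r:
  row A: (252, 1, 0)   [1·252 + 0·27 = 252]
  row B: (27, 0, 1)   [0·252 + 1·27 = 27]
  252 = 9·27 + 9   → row C = row A − 9·row B = (9, 1, −9)   [check: 1·252 − 9·27 = 9]
  27 = 3·9 + 0   → remainder 0, stop. gcd = 9 (last nonzero row C).
So gcd(27, 252) = 9, with Bézout identity 1·252 − 9·27 = 9. Containment (⊇): the Bézout identity exhibits 9 as an element of (27, 252), giving (9) ⊆ (27, 252). Containment (⊆): since 9 | 27 and 9 | 252 (27 = 9·3, 252 = 9·28), every Z-linear combination of 27 and 252 is divisible by 9, so (27, 252) ⊆ (9). Therefore (27, 252) = (9), d = 9.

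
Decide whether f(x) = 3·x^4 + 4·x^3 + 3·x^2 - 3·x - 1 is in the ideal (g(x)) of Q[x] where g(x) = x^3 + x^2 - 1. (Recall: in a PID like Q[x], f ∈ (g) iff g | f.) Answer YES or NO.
In Q[x] the ideal (g) consists of all multiples of g, so f ∈ (g) iff g | f, i.e. iff the remainder of f on division by g is 0. Divide f by g (g is monic, so eliminate the leading term of the running remainder at each step):
  leading term 3·x^4: subtract (3·x)·g(x) = 3·x^4 + 3·x^3 - 3·x, leaving x^3 + 3·x^2 - 1
  leading term x^3: subtract (1)·g(x) = x^3 + x^2 - 1, leaving 2·x^2
The remainder r(x) = 2·x^2 ≠ 0 (and deg r < deg g), so g ∤ f, i.e. f ∉ (g).

Final answer: NO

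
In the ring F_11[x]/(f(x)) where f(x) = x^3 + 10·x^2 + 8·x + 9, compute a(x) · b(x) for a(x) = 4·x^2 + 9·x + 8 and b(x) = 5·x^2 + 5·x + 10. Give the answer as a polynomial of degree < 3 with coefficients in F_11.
a · b ≡ 6·x^2 + 7·x + 8 (mod f(x))

Multiply as integer polynomials: a · b = 20·x^4 + 65·x^3 + 125·x^2 + 130·x + 80. Reducing coefficients mod 11: a · b ≡ 9·x^4 + 10·x^3 + 4·x^2 + 9·x + 3. Now divide by f(x) = x^3 + 10·x^2 + 8·x + 9 in F_11[x], eliminating the leading term at each step:
  leading term 9·x^4: subtract (9·x)·f(x) = 9·x^4 + 2·x^3 + 6·x^2 + 4·x, leaving 8·x^3 + 9·x^2 + 5·x + 3 (coefficients mod 11)
  leading term 8·x^3: subtract (8)·f(x) = 8·x^3 + 3·x^2 + 9·x + 6, leaving 6·x^2 + 7·x + 8 (coefficients mod 11)
The degree is now < 3, so this is the remainder. Hence a · b ≡ 6·x^2 + 7·x + 8 in F_11[x]/(f).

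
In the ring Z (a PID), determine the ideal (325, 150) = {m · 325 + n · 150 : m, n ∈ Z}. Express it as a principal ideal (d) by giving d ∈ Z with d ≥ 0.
(325, 150) = (25); d = 25

In the PID Z, (a, b) is generated by gcd(a, b). Compute gcd(325, 150) with the extended Euclidean algorithm, tracking rows (r, s, t) with s·325 + t·150 = r:
  row A: (325, 1, 0)   [1·325 + 0·150 = 325]
  row B: (150, 0, 1)   [0·325 + 1·150 = 150]
  325 = 2·150 + 25   → row C = row A − 2·row B = (25, 1, −2)   [check: 1·325 − 2·150 = 25]
  150 = 6·25 + 0   → remainder 0, stop. gcd = 25 (last nonzero row C).
So gcd(325, 150) = 25, with Bézout identity 1·325 − 2·150 = 25. Containment (⊇): the Bézout identity exhibits 25 as an element of (325, 150), giving (25) ⊆ (325, 150). Containment (⊆): since 25 | 325 and 25 | 150 (325 = 25·13, 150 = 25·6), every Z-linear combination of 325 and 150 is divisible by 25, so (325, 150) ⊆ (25). Therefore (325, 150) = (25), d = 25.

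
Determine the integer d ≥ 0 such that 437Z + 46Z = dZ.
In the PID Z, (a, b) is generated by gcd(a, b). Compute gcd(437, 46) with the extended Euclidean algorithm, tracking rows (r, s, t) with s·437 + t·46 = r:
  row A: (437, 1, 0)   [1·437 + 0·46 = 437]
  row B: (46, 0, 1)   [0·437 + 1·46 = 46]
  437 = 9·46 + 23   → row C = row A − 9·row B = (23, 1, −9)   [check: 1·437 − 9·46 = 23]
  46 = 2·23 + 0   → remainder 0, stop. gcd = 23 (last nonzero row C).
So gcd(437, 46) = 23, with Bézout identity 1·437 − 9·46 = 23. Containment (⊇): the Bézout identity exhibits 23 as an element of (437, 46), giving (23) ⊆ (437, 46). Containment (⊆): since 23 | 437 and 23 | 46 (437 = 23·19, 46 = 23·2), every Z-linear combination of 437 and 46 is divisible by 23, so (437, 46) ⊆ (23). Therefore (437, 46) = (23), d = 23.

Final answer: (437, 46) = (23); d = 23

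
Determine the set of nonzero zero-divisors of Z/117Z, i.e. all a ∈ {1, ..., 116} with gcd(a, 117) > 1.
nonzero zero-divisors of Z/117Z = {3, 6, 9, 12, 13, 15, 18, 21, 24, 26, 27, 30, 33, 36, 39, 42, 45, 48, 51, 52, 54, 57, 60, 63, 65, 66, 69, 72, 75, 78, 81, 84, 87, 90, 91, 93, 96, 99, 102, 104, 105, 108, 111, 114}

An element a ∈ Z/117Z (with a ≠ 0) is a zero-divisor iff gcd(a, 117) > 1 (because a is a unit precisely when gcd(a, n) = 1, and in Z/nZ every nonzero, non-unit element is a zero-divisor). Scan a = 1, ..., 116 and keep those with gcd(a, 117) > 1:
  gcd(3, 117) = 3, gcd(6, 117) = 3, gcd(9, 117) = 9, gcd(12, 117) = 3, gcd(13, 117) = 13, gcd(15, 117) = 3, gcd(18, 117) = 9, gcd(21, 117) = 3, gcd(24, 117) = 3, gcd(26, 117) = 13, gcd(27, 117) = 9, gcd(30, 117) = 3, gcd(33, 117) = 3, gcd(36, 117) = 9, gcd(39, 117) = 39, gcd(42, 117) = 3, gcd(45, 117) = 9, gcd(48, 117) = 3, gcd(51, 117) = 3, gcd(52, 117) = 13, gcd(54, 117) = 9, gcd(57, 117) = 3, gcd(60, 117) = 3, gcd(63, 117) = 9, gcd(65, 117) = 13, gcd(66, 117) = 3, gcd(69, 117) = 3, gcd(72, 117) = 9, gcd(75, 117) = 3, gcd(78, 117) = 39, gcd(81, 117) = 9, gcd(84, 117) = 3, gcd(87, 117) = 3, gcd(90, 117) = 9, gcd(91, 117) = 13, gcd(93, 117) = 3, gcd(96, 117) = 3, gcd(99, 117) = 9, gcd(102, 117) = 3, gcd(104, 117) = 13, gcd(105, 117) = 3, gcd(108, 117) = 9, gcd(111, 117) = 3, gcd(114, 117) = 3.
All other a ∈ {1, ..., 116} have gcd(a, 117) = 1 and are units. So the nonzero zero-divisors are exactly the 44 values of a appearing in this scan.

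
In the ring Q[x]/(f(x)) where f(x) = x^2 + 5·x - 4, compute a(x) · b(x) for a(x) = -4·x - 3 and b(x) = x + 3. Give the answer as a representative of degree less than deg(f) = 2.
a · b ≡ 5·x - 25 (mod f(x))

First multiply in Q[x] without reducing: a · b = -4·x^2 - 15·x - 9. Now divide by f(x) = x^2 + 5·x - 4, eliminating the leading term at each step:
  leading term -4·x^2: subtract (-4)·f(x) = -4·x^2 - 20·x + 16, leaving 5·x - 25
The degree is now < 2, so this is the remainder. Hence a · b ≡ 5·x - 25 in Q[x]/(f).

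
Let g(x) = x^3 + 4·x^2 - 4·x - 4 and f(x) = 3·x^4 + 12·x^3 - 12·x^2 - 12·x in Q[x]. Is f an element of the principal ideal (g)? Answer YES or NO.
YES

In Q[x] the ideal (g) consists of all multiples of g, so f ∈ (g) iff g | f, i.e. iff the remainder of f on division by g is 0. Divide f by g (g is monic, so eliminate the leading term of the running remainder at each step):
  leading term 3·x^4: subtract (3·x)·g(x) = 3·x^4 + 12·x^3 - 12·x^2 - 12·x, leaving 0
The remainder is 0, so f(x) = g(x) · h(x) with h(x) = 3·x. Hence g | f, i.e. f ∈ (g).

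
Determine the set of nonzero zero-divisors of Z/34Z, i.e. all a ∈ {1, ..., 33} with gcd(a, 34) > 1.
An element a ∈ Z/34Z (with a ≠ 0) is a zero-divisor iff gcd(a, 34) > 1 (because a is a unit precisely when gcd(a, n) = 1, and in Z/nZ every nonzero, non-unit element is a zero-divisor). Scan a = 1, ..., 33 and keep those with gcd(a, 34) > 1:
  gcd(2, 34) = 2, gcd(4, 34) = 2, gcd(6, 34) = 2, gcd(8, 34) = 2, gcd(10, 34) = 2, gcd(12, 34) = 2, gcd(14, 34) = 2, gcd(16, 34) = 2, gcd(17, 34) = 17, gcd(18, 34) = 2, gcd(20, 34) = 2, gcd(22, 34) = 2, gcd(24, 34) = 2, gcd(26, 34) = 2, gcd(28, 34) = 2, gcd(30, 34) = 2, gcd(32, 34) = 2.
All other a ∈ {1, ..., 33} have gcd(a, 34) = 1 and are units. So the nonzero zero-divisors are exactly the 17 values of a appearing in this scan.

Final answer: nonzero zero-divisors of Z/34Z = {2, 4, 6, 8, 10, 12, 14, 16, 17, 18, 20, 22, 24, 26, 28, 30, 32}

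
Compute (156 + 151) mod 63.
55

Reduce the summands first: 156 ≡ 30, 151 ≡ 25 (mod 63), so 156 + 151 ≡ 30 + 25 (mod 63). 30 + 25 = 55; 55 = 0·63 + 55, so (156 + 151) mod 63 = 55.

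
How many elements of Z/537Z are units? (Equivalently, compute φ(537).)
An element a ∈ Z/537Z is a unit iff gcd(a, 537) = 1, so the number of units is φ(537). φ is multiplicative, with φ(p^e) = p^e − p^(e−1). Factorise 537 = 3 · 179. Then
  φ(537) = (3 − 1) · (179 − 1) = 2 · 178 = 356.

Final answer: Z/537Z has φ(537) = 356 units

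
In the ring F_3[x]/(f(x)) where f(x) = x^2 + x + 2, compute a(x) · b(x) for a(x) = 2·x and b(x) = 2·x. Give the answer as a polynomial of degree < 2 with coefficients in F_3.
a · b ≡ 2·x + 1 (mod f(x))

Multiply as integer polynomials: a · b = 4·x^2. Reducing coefficients mod 3: a · b ≡ x^2. Now divide by f(x) = x^2 + x + 2 in F_3[x], eliminating the leading term at each step:
  leading term x^2: subtract (1)·f(x) = x^2 + x + 2, leaving 2·x + 1 (coefficients mod 3)
The degree is now < 2, so this is the remainder. Hence a · b ≡ 2·x + 1 in F_3[x]/(f).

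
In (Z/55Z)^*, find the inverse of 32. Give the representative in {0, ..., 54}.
Apply the extended Euclidean algorithm to (55, 32), tracking rows (r, s, t) with s·55 + t·32 = r. Each division r_prev = q·r_cur + r_new produces the new row as (previous row) − q·(current row):
  row A: (55, 1, 0)   [1·55 + 0·32 = 55]
  row B: (32, 0, 1)   [0·55 + 1·32 = 32]
  55 = 1·32 + 23   → row C = row A − 1·row B = (23, 1, −1)   [check: 1·55 − 1·32 = 23]
  32 = 1·23 + 9   → row D = row B − 1·row C = (9, −1, 2)   [check: −1·55 + 2·32 = 9]
  23 = 2·9 + 5   → row E = row C − 2·row D = (5, 3, −5)   [check: 3·55 − 5·32 = 5]
  9 = 1·5 + 4   → row F = row D − 1·row E = (4, −4, 7)   [check: −4·55 + 7·32 = 4]
  5 = 1·4 + 1   → row G = row E − 1·row F = (1, 7, −12)   [check: 7·55 − 12·32 = 1]
  4 = 4·1 + 0   → remainder 0, stop. gcd = 1 (last nonzero row G).
The gcd is 1, so 32 is invertible mod 55. The last nonzero row gives 7·55 − 12·32 = 1, so t = −12. So 32^(−1) ≡ −12 ≡ 43 (mod 55). Verify: 32 · 43 = 1376 ≡ 1 (mod 55). ✓

Final answer: 32^(−1) ≡ 43 (mod 55)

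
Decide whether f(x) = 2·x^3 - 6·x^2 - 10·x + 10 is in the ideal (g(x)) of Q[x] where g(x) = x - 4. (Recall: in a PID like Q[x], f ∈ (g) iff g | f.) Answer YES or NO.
NO

In Q[x] the ideal (g) consists of all multiples of g, so f ∈ (g) iff g | f, i.e. iff the remainder of f on division by g is 0. Divide f by g (g is monic, so eliminate the leading term of the running remainder at each step):
  leading term 2·x^3: subtract (2·x^2)·g(x) = 2·x^3 - 8·x^2, leaving 2·x^2 - 10·x + 10
  leading term 2·x^2: subtract (2·x)·g(x) = 2·x^2 - 8·x, leaving 10 - 2·x
  leading term -2·x: subtract (-2)·g(x) = 8 - 2·x, leaving 2
The remainder r(x) = 2 ≠ 0 (and deg r < deg g), so g ∤ f, i.e. f ∉ (g).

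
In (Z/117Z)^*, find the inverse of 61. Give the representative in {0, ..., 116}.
61^(−1) ≡ 94 (mod 117)

Apply the extended Euclidean algorithm to (117, 61), tracking rows (r, s, t) with s·117 + t·61 = r. Each division r_prev = q·r_cur + r_new produces the new row as (previous row) − q·(current row):
  row A: (117, 1, 0)   [1·117 + 0·61 = 117]
  row B: (61, 0, 1)   [0·117 + 1·61 = 61]
  117 = 1·61 + 56   → row C = row A − 1·row B = (56, 1, −1)   [check: 1·117 − 1·61 = 56]
  61 = 1·56 + 5   → row D = row B − 1·row C = (5, −1, 2)   [check: −1·117 + 2·61 = 5]
  56 = 11·5 + 1   → row E = row C − 11·row D = (1, 12, −23)   [check: 12·117 − 23·61 = 1]
  5 = 5·1 + 0   → remainder 0, stop. gcd = 1 (last nonzero row E).
The gcd is 1, so 61 is invertible mod 117. The last nonzero row gives 12·117 − 23·61 = 1, so t = −23. So 61^(−1) ≡ −23 ≡ 94 (mod 117). Verify: 61 · 94 = 5734 ≡ 1 (mod 117). ✓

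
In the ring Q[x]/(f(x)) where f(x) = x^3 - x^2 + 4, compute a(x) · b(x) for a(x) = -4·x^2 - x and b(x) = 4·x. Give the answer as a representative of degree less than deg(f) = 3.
a · b ≡ 64 - 20·x^2 (mod f(x))

First multiply in Q[x] without reducing: a · b = -16·x^3 - 4·x^2. Now divide by f(x) = x^3 - x^2 + 4, eliminating the leading term at each step:
  leading term -16·x^3: subtract (-16)·f(x) = -16·x^3 + 16·x^2 - 64, leaving 64 - 20·x^2
The degree is now < 3, so this is the remainder. Hence a · b ≡ 64 - 20·x^2 in Q[x]/(f).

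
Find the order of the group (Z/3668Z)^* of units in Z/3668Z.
(Z/3668Z)^* consists of the classes a with gcd(a, 3668) = 1, so its order is φ(3668). φ is multiplicative, with φ(p^e) = p^e − p^(e−1). Factorise 3668 = 2^2 · 7 · 131. Then
  φ(3668) = (2^2 − 2^1) · (7 − 1) · (131 − 1) = 2 · 6 · 130 = 1560.
Thus |(Z/3668Z)^*| = 1560.

Final answer: |(Z/3668Z)^*| = 1560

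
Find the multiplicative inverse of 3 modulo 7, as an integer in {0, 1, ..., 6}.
Apply the extended Euclidean algorithm to (7, 3), tracking rows (r, s, t) with s·7 + t·3 = r. Each division r_prev = q·r_cur + r_new produces the new row as (previous row) − q·(current row):
  row A: (7, 1, 0)   [1·7 + 0·3 = 7]
  row B: (3, 0, 1)   [0·7 + 1·3 = 3]
  7 = 2·3 + 1   → row C = row A − 2·row B = (1, 1, −2)   [check: 1·7 − 2·3 = 1]
  3 = 3·1 + 0   → remainder 0, stop. gcd = 1 (last nonzero row C).
The gcd is 1, so 3 is invertible mod 7. The last nonzero row gives 1·7 − 2·3 = 1, so t = −2. So 3^(−1) ≡ −2 ≡ 5 (mod 7). Verify: 3 · 5 = 15 ≡ 1 (mod 7). ✓

Final answer: 3^(−1) ≡ 5 (mod 7)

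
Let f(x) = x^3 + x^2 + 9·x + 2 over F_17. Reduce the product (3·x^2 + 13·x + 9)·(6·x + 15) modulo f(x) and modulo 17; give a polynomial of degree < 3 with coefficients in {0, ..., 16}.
Multiply as integer polynomials: a · b = 18·x^3 + 123·x^2 + 249·x + 135. Reducing coefficients mod 17: a · b ≡ x^3 + 4·x^2 + 11·x + 16. Now divide by f(x) = x^3 + x^2 + 9·x + 2 in F_17[x], eliminating the leading term at each step:
  leading term x^3: subtract (1)·f(x) = x^3 + x^2 + 9·x + 2, leaving 3·x^2 + 2·x + 14 (coefficients mod 17)
The degree is now < 3, so this is the remainder. Hence a · b ≡ 3·x^2 + 2·x + 14 in F_17[x]/(f).

Final answer: a · b ≡ 3·x^2 + 2·x + 14 (mod f(x))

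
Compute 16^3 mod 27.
Use repeated squaring. Binary(3) = 11. Walk through the bits of the exponent 3 left-to-right: at each bit after the leading one, square the running value, then multiply by 16 if the bit is 1 (always reducing mod 27):
  bit 1 = 1 (leading): start with 16.
  bit 2 = 1: square 16^2 = 256 ≡ 13; bit is 1, so multiply 13·16 = 208 ≡ 19 (mod 27).
Final value: 16^3 ≡ 19 (mod 27).

Final answer: 19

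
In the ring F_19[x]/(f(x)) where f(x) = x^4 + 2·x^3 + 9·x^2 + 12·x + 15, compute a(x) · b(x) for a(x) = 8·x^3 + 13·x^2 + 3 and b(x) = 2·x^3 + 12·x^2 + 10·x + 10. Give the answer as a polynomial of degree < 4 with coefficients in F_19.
a · b ≡ 17·x^3 + 18·x^2 + 2·x + 1 (mod f(x))

Multiply as integer polynomials: a · b = 16·x^6 + 122·x^5 + 236·x^4 + 216·x^3 + 166·x^2 + 30·x + 30. Reducing coefficients mod 19: a · b ≡ 16·x^6 + 8·x^5 + 8·x^4 + 7·x^3 + 14·x^2 + 11·x + 11. Now divide by f(x) = x^4 + 2·x^3 + 9·x^2 + 12·x + 15 in F_19[x], eliminating the leading term at each step:
  leading term 16·x^6: subtract (16·x^2)·f(x) = 16·x^6 + 13·x^5 + 11·x^4 + 2·x^3 + 12·x^2, leaving 14·x^5 + 16·x^4 + 5·x^3 + 2·x^2 + 11·x + 11 (coefficients mod 19)
  leading term 14·x^5: subtract (14·x)·f(x) = 14·x^5 + 9·x^4 + 12·x^3 + 16·x^2 + x, leaving 7·x^4 + 12·x^3 + 5·x^2 + 10·x + 11 (coefficients mod 19)
  leading term 7·x^4: subtract (7)·f(x) = 7·x^4 + 14·x^3 + 6·x^2 + 8·x + 10, leaving 17·x^3 + 18·x^2 + 2·x + 1 (coefficients mod 19)
The degree is now < 4, so this is the remainder. Hence a · b ≡ 17·x^3 + 18·x^2 + 2·x + 1 in F_19[x]/(f).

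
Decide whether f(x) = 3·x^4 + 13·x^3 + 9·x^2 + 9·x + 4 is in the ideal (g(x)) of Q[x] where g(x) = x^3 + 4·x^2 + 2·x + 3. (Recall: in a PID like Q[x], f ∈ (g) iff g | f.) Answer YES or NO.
In Q[x] the ideal (g) consists of all multiples of g, so f ∈ (g) iff g | f, i.e. iff the remainder of f on division by g is 0. Divide f by g (g is monic, so eliminate the leading term of the running remainder at each step):
  leading term 3·x^4: subtract (3·x)·g(x) = 3·x^4 + 12·x^3 + 6·x^2 + 9·x, leaving x^3 + 3·x^2 + 4
  leading term x^3: subtract (1)·g(x) = x^3 + 4·x^2 + 2·x + 3, leaving -x^2 - 2·x + 1
The remainder r(x) = -x^2 - 2·x + 1 ≠ 0 (and deg r < deg g), so g ∤ f, i.e. f ∉ (g).

Final answer: NO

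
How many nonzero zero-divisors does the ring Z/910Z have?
In Z/910Z each nonzero element is either a unit (gcd with 910 is 1) or a zero-divisor (gcd > 1). The number of units is φ(910): factorise 910 = 2 · 5 · 7 · 13, so φ(910) = (2 − 1) · (5 − 1) · (7 − 1) · (13 − 1) = 1 · 4 · 6 · 12 = 288. The nonzero elements number 910 − 1 = 909. Hence the nonzero zero-divisors number 909 − 288 = 621.

Final answer: Z/910Z has 621 nonzero zero-divisors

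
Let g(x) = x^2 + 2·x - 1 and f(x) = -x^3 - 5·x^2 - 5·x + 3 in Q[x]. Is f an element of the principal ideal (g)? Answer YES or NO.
YES

In Q[x] the ideal (g) consists of all multiples of g, so f ∈ (g) iff g | f, i.e. iff the remainder of f on division by g is 0. Divide f by g (g is monic, so eliminate the leading term of the running remainder at each step):
  leading term -x^3: subtract (-x)·g(x) = -x^3 - 2·x^2 + x, leaving -3·x^2 - 6·x + 3
  leading term -3·x^2: subtract (-3)·g(x) = -3·x^2 - 6·x + 3, leaving 0
The remainder is 0, so f(x) = g(x) · h(x) with h(x) = -x - 3. Hence g | f, i.e. f ∈ (g).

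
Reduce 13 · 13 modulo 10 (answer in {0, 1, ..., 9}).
9

Reduce the factors first: 13 ≡ 3, 13 ≡ 3 (mod 10), so 13 · 13 ≡ 3 · 3 (mod 10). 3 · 3 = 9. Dividing by 10: 9 = 0·10 + 9. So (13 · 13) mod 10 = 9.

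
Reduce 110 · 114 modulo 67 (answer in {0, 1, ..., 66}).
11

Reduce the factors first: 110 ≡ 43, 114 ≡ 47 (mod 67), so 110 · 114 ≡ 43 · 47 (mod 67). 43 · 47 = 2021. Dividing by 67: 2021 = 30·67 + 11. So (110 · 114) mod 67 = 11.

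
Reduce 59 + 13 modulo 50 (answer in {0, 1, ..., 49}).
22

Reduce the summands first: 59 ≡ 9 (mod 50), so 59 + 13 ≡ 9 + 13 (mod 50). 9 + 13 = 22; 22 = 0·50 + 22, so (59 + 13) mod 50 = 22.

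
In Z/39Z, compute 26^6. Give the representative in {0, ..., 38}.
13

Use repeated squaring. Binary(6) = 110. Walk through the bits of the exponent 6 left-to-right: at each bit after the leading one, square the running value, then multiply by 26 if the bit is 1 (always reducing mod 39):
  bit 1 = 1 (leading): start with 26.
  bit 2 = 1: square 26^2 = 676 ≡ 13; bit is 1, so multiply 13·26 = 338 ≡ 26 (mod 39).
  bit 3 = 0: square 26^2 = 676 ≡ 13 (mod 39).
Final value: 26^6 ≡ 13 (mod 39).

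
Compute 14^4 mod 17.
13

Use repeated squaring. Binary(4) = 100. Walk through the bits of the exponent 4 left-to-right: at each bit after the leading one, square the running value, then multiply by 14 if the bit is 1 (always reducing mod 17):
  bit 1 = 1 (leading): start with 14.
  bit 2 = 0: square 14^2 = 196 ≡ 9 (mod 17).
  bit 3 = 0: square 9^2 = 81 ≡ 13 (mod 17).
Final value: 14^4 ≡ 13 (mod 17).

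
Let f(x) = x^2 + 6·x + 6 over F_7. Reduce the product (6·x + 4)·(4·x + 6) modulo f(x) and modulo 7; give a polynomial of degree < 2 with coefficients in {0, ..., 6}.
Multiply as integer polynomials: a · b = 24·x^2 + 52·x + 24. Reducing coefficients mod 7: a · b ≡ 3·x^2 + 3·x + 3. Now divide by f(x) = x^2 + 6·x + 6 in F_7[x], eliminating the leading term at each step:
  leading term 3·x^2: subtract (3)·f(x) = 3·x^2 + 4·x + 4, leaving 6·x + 6 (coefficients mod 7)
The degree is now < 2, so this is the remainder. Hence a · b ≡ 6·x + 6 in F_7[x]/(f).

Final answer: a · b ≡ 6·x + 6 (mod f(x))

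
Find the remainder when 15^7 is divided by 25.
0

Use repeated squaring. Binary(7) = 111. Walk through the bits of the exponent 7 left-to-right: at each bit after the leading one, square the running value, then multiply by 15 if the bit is 1 (always reducing mod 25):
  bit 1 = 1 (leading): start with 15.
  bit 2 = 1: square 15^2 = 225 ≡ 0; bit is 1, so multiply 0·15 = 0 (mod 25).
  bit 3 = 1: square 0^2 = 0; bit is 1, so multiply 0·15 = 0 (mod 25).
Final value: 15^7 ≡ 0 (mod 25).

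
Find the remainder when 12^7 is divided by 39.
Use repeated squaring. Binary(7) = 111. Walk through the bits of the exponent 7 left-to-right: at each bit after the leading one, square the running value, then multiply by 12 if the bit is 1 (always reducing mod 39):
  bit 1 = 1 (leading): start with 12.
  bit 2 = 1: square 12^2 = 144 ≡ 27; bit is 1, so multiply 27·12 = 324 ≡ 12 (mod 39).
  bit 3 = 1: square 12^2 = 144 ≡ 27; bit is 1, so multiply 27·12 = 324 ≡ 12 (mod 39).
Final value: 12^7 ≡ 12 (mod 39).

Final answer: 12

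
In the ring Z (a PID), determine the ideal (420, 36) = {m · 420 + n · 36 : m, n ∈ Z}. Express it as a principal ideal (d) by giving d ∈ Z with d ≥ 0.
(420, 36) = (12); d = 12

In the PID Z, (a, b) is generated by gcd(a, b). Compute gcd(420, 36) with the extended Euclidean algorithm, tracking rows (r, s, t) with s·420 + t·36 = r:
  row A: (420, 1, 0)   [1·420 + 0·36 = 420]
  row B: (36, 0, 1)   [0·420 + 1·36 = 36]
  420 = 11·36 + 24   → row C = row A − 11·row B = (24, 1, −11)   [check: 1·420 − 11·36 = 24]
  36 = 1·24 + 12   → row D = row B − 1·row C = (12, −1, 12)   [check: −1·420 + 12·36 = 12]
  24 = 2·12 + 0   → remainder 0, stop. gcd = 12 (last nonzero row D).
So gcd(420, 36) = 12, with Bézout identity −1·420 + 12·36 = 12. Containment (⊇): the Bézout identity exhibits 12 as an element of (420, 36), giving (12) ⊆ (420, 36). Containment (⊆): since 12 | 420 and 12 | 36 (420 = 12·35, 36 = 12·3), every Z-linear combination of 420 and 36 is divisible by 12, so (420, 36) ⊆ (12). Therefore (420, 36) = (12), d = 12.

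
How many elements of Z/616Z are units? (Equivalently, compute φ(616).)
Z/616Z has φ(616) = 240 units

An element a ∈ Z/616Z is a unit iff gcd(a, 616) = 1, so the number of units is φ(616). φ is multiplicative, with φ(p^e) = p^e − p^(e−1). Factorise 616 = 2^3 · 7 · 11. Then
  φ(616) = (2^3 − 2^2) · (7 − 1) · (11 − 1) = 4 · 6 · 10 = 240.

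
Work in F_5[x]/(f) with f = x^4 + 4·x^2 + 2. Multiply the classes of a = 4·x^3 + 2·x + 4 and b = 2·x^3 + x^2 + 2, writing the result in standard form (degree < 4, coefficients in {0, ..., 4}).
Multiply as integer polynomials: a · b = 8·x^6 + 4·x^5 + 4·x^4 + 18·x^3 + 4·x^2 + 4·x + 8. Reducing coefficients mod 5: a · b ≡ 3·x^6 + 4·x^5 + 4·x^4 + 3·x^3 + 4·x^2 + 4·x + 3. Now divide by f(x) = x^4 + 4·x^2 + 2 in F_5[x], eliminating the leading term at each step:
  leading term 3·x^6: subtract (3·x^2)·f(x) = 3·x^6 + 2·x^4 + x^2, leaving 4·x^5 + 2·x^4 + 3·x^3 + 3·x^2 + 4·x + 3 (coefficients mod 5)
  leading term 4·x^5: subtract (4·x)·f(x) = 4·x^5 + x^3 + 3·x, leaving 2·x^4 + 2·x^3 + 3·x^2 + x + 3 (coefficients mod 5)
  leading term 2·x^4: subtract (2)·f(x) = 2·x^4 + 3·x^2 + 4, leaving 2·x^3 + x + 4 (coefficients mod 5)
The degree is now < 4, so this is the remainder. Hence a · b ≡ 2·x^3 + x + 4 in F_5[x]/(f).

Final answer: a · b ≡ 2·x^3 + x + 4 (mod f(x))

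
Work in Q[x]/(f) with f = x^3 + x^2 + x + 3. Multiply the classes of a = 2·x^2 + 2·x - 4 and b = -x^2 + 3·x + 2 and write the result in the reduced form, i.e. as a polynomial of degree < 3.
First multiply in Q[x] without reducing: a · b = -2·x^4 + 4·x^3 + 14·x^2 - 8·x - 8. Now divide by f(x) = x^3 + x^2 + x + 3, eliminating the leading term at each step:
  leading term -2·x^4: subtract (-2·x)·f(x) = -2·x^4 - 2·x^3 - 2·x^2 - 6·x, leaving 6·x^3 + 16·x^2 - 2·x - 8
  leading term 6·x^3: subtract (6)·f(x) = 6·x^3 + 6·x^2 + 6·x + 18, leaving 10·x^2 - 8·x - 26
The degree is now < 3, so this is the remainder. Hence a · b ≡ 10·x^2 - 8·x - 26 in Q[x]/(f).

Final answer: a · b ≡ 10·x^2 - 8·x - 26 (mod f(x))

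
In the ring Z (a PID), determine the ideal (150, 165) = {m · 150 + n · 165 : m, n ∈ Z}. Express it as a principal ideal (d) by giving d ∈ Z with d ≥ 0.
In the PID Z, (a, b) is generated by gcd(a, b). Compute gcd(165, 150) with the extended Euclidean algorithm, tracking rows (r, s, t) with s·165 + t·150 = r:
  row A: (165, 1, 0)   [1·165 + 0·150 = 165]
  row B: (150, 0, 1)   [0·165 + 1·150 = 150]
  165 = 1·150 + 15   → row C = row A − 1·row B = (15, 1, −1)   [check: 1·165 − 1·150 = 15]
  150 = 10·15 + 0   → remainder 0, stop. gcd = 15 (last nonzero row C).
So gcd(150, 165) = 15, with Bézout identity 1·165 − 1·150 = 15. Containment (⊇): the Bézout identity exhibits 15 as an element of (150, 165), giving (15) ⊆ (150, 165). Containment (⊆): since 15 | 150 and 15 | 165 (150 = 15·10, 165 = 15·11), every Z-linear combination of 150 and 165 is divisible by 15, so (150, 165) ⊆ (15). Therefore (150, 165) = (15), d = 15.

Final answer: (150, 165) = (15); d = 15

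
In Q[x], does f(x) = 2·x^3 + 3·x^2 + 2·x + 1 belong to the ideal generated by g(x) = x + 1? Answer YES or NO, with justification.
YES

In Q[x] the ideal (g) consists of all multiples of g, so f ∈ (g) iff g | f, i.e. iff the remainder of f on division by g is 0. Divide f by g (g is monic, so eliminate the leading term of the running remainder at each step):
  leading term 2·x^3: subtract (2·x^2)·g(x) = 2·x^3 + 2·x^2, leaving x^2 + 2·x + 1
  leading term x^2: subtract (x)·g(x) = x^2 + x, leaving x + 1
  leading term x: subtract (1)·g(x) = x + 1, leaving 0
The remainder is 0, so f(x) = g(x) · h(x) with h(x) = 2·x^2 + x + 1. Hence g | f, i.e. f ∈ (g).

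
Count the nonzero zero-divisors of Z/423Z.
Z/423Z has 146 nonzero zero-divisors

In Z/423Z each nonzero element is either a unit (gcd with 423 is 1) or a zero-divisor (gcd > 1). The number of units is φ(423): factorise 423 = 3^2 · 47, so φ(423) = (3^2 − 3^1) · (47 − 1) = 6 · 46 = 276. The nonzero elements number 423 − 1 = 422. Hence the nonzero zero-divisors number 422 − 276 = 146.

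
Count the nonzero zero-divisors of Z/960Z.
Z/960Z has 703 nonzero zero-divisors

In Z/960Z each nonzero element is either a unit (gcd with 960 is 1) or a zero-divisor (gcd > 1). The number of units is φ(960): factorise 960 = 2^6 · 3 · 5, so φ(960) = (2^6 − 2^5) · (3 − 1) · (5 − 1) = 32 · 2 · 4 = 256. The nonzero elements number 960 − 1 = 959. Hence the nonzero zero-divisors number 959 − 256 = 703.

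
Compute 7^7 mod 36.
Use repeated squaring. Binary(7) = 111. Walk through the bits of the exponent 7 left-to-right: at each bit after the leading one, square the running value, then multiply by 7 if the bit is 1 (always reducing mod 36):
  bit 1 = 1 (leading): start with 7.
  bit 2 = 1: square 7^2 = 49 ≡ 13; bit is 1, so multiply 13·7 = 91 ≡ 19 (mod 36).
  bit 3 = 1: square 19^2 = 361 ≡ 1; bit is 1, so multiply 1·7 = 7 (mod 36).
Final value: 7^7 ≡ 7 (mod 36).

Final answer: 7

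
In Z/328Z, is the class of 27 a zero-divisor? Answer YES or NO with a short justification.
gcd(27, 328) = 1, so 27 is a unit in Z/328Z (it has a multiplicative inverse). A unit cannot be a zero-divisor: if 27·b ≡ 0 then multiplying both sides by 27^(−1) gives b ≡ 0. So 27 is not a zero-divisor.

Final answer: NO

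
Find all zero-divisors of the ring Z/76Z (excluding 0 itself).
An element a ∈ Z/76Z (with a ≠ 0) is a zero-divisor iff gcd(a, 76) > 1 (because a is a unit precisely when gcd(a, n) = 1, and in Z/nZ every nonzero, non-unit element is a zero-divisor). Scan a = 1, ..., 75 and keep those with gcd(a, 76) > 1:
  gcd(2, 76) = 2, gcd(4, 76) = 4, gcd(6, 76) = 2, gcd(8, 76) = 4, gcd(10, 76) = 2, gcd(12, 76) = 4, gcd(14, 76) = 2, gcd(16, 76) = 4, gcd(18, 76) = 2, gcd(19, 76) = 19, gcd(20, 76) = 4, gcd(22, 76) = 2, gcd(24, 76) = 4, gcd(26, 76) = 2, gcd(28, 76) = 4, gcd(30, 76) = 2, gcd(32, 76) = 4, gcd(34, 76) = 2, gcd(36, 76) = 4, gcd(38, 76) = 38, gcd(40, 76) = 4, gcd(42, 76) = 2, gcd(44, 76) = 4, gcd(46, 76) = 2, gcd(48, 76) = 4, gcd(50, 76) = 2, gcd(52, 76) = 4, gcd(54, 76) = 2, gcd(56, 76) = 4, gcd(57, 76) = 19, gcd(58, 76) = 2, gcd(60, 76) = 4, gcd(62, 76) = 2, gcd(64, 76) = 4, gcd(66, 76) = 2, gcd(68, 76) = 4, gcd(70, 76) = 2, gcd(72, 76) = 4, gcd(74, 76) = 2.
All other a ∈ {1, ..., 75} have gcd(a, 76) = 1 and are units. So the nonzero zero-divisors are exactly the 39 values of a appearing in this scan.

Final answer: nonzero zero-divisors of Z/76Z = {2, 4, 6, 8, 10, 12, 14, 16, 18, 19, 20, 22, 24, 26, 28, 30, 32, 34, 36, 38, 40, 42, 44, 46, 48, 50, 52, 54, 56, 57, 58, 60, 62, 64, 66, 68, 70, 72, 74}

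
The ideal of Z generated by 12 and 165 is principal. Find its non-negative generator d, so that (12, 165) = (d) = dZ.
In the PID Z, (a, b) is generated by gcd(a, b). Compute gcd(165, 12) with the extended Euclidean algorithm, tracking rows (r, s, t) with s·165 + t·12 = r:
  row A: (165, 1, 0)   [1·165 + 0·12 = 165]
  row B: (12, 0, 1)   [0·165 + 1·12 = 12]
  165 = 13·12 + 9   → row C = row A − 13·row B = (9, 1, −13)   [check: 1·165 − 13·12 = 9]
  12 = 1·9 + 3   → row D = row B − 1·row C = (3, −1, 14)   [check: −1·165 + 14·12 = 3]
  9 = 3·3 + 0   → remainder 0, stop. gcd = 3 (last nonzero row D).
So gcd(12, 165) = 3, with Bézout identity −1·165 + 14·12 = 3. Containment (⊇): the Bézout identity exhibits 3 as an element of (12, 165), giving (3) ⊆ (12, 165). Containment (⊆): since 3 | 12 and 3 | 165 (12 = 3·4, 165 = 3·55), every Z-linear combination of 12 and 165 is divisible by 3, so (12, 165) ⊆ (3). Therefore (12, 165) = (3), d = 3.

Final answer: (12, 165) = (3); d = 3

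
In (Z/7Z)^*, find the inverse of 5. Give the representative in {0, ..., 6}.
5^(−1) ≡ 3 (mod 7)

Apply the extended Euclidean algorithm to (7, 5), tracking rows (r, s, t) with s·7 + t·5 = r. Each division r_prev = q·r_cur + r_new produces the new row as (previous row) − q·(current row):
  row A: (7, 1, 0)   [1·7 + 0·5 = 7]
  row B: (5, 0, 1)   [0·7 + 1·5 = 5]
  7 = 1·5 + 2   → row C = row A − 1·row B = (2, 1, −1)   [check: 1·7 − 1·5 = 2]
  5 = 2·2 + 1   → row D = row B − 2·row C = (1, −2, 3)   [check: −2·7 + 3·5 = 1]
  2 = 2·1 + 0   → remainder 0, stop. gcd = 1 (last nonzero row D).
The gcd is 1, so 5 is invertible mod 7. The last nonzero row gives −2·7 + 3·5 = 1, so t = 3. So 5^(−1) ≡ 3 (mod 7). Verify: 5 · 3 = 15 ≡ 1 (mod 7). ✓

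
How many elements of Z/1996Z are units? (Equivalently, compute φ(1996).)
An element a ∈ Z/1996Z is a unit iff gcd(a, 1996) = 1, so the number of units is φ(1996). φ is multiplicative, with φ(p^e) = p^e − p^(e−1). Factorise 1996 = 2^2 · 499. Then
  φ(1996) = (2^2 − 2^1) · (499 − 1) = 2 · 498 = 996.

Final answer: Z/1996Z has φ(1996) = 996 units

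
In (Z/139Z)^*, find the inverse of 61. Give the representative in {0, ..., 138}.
61^(−1) ≡ 98 (mod 139)

Apply the extended Euclidean algorithm to (139, 61), tracking rows (r, s, t) with s·139 + t·61 = r. Each division r_prev = q·r_cur + r_new produces the new row as (previous row) − q·(current row):
  row A: (139, 1, 0)   [1·139 + 0·61 = 139]
  row B: (61, 0, 1)   [0·139 + 1·61 = 61]
  139 = 2·61 + 17   → row C = row A − 2·row B = (17, 1, −2)   [check: 1·139 − 2·61 = 17]
  61 = 3·17 + 10   → row D = row B − 3·row C = (10, −3, 7)   [check: −3·139 + 7·61 = 10]
  17 = 1·10 + 7   → row E = row C − 1·row D = (7, 4, −9)   [check: 4·139 − 9·61 = 7]
  10 = 1·7 + 3   → row F = row D − 1·row E = (3, −7, 16)   [check: −7·139 + 16·61 = 3]
  7 = 2·3 + 1   → row G = row E − 2·row F = (1, 18, −41)   [check: 18·139 − 41·61 = 1]
  3 = 3·1 + 0   → remainder 0, stop. gcd = 1 (last nonzero row G).
The gcd is 1, so 61 is invertible mod 139. The last nonzero row gives 18·139 − 41·61 = 1, so t = −41. So 61^(−1) ≡ −41 ≡ 98 (mod 139). Verify: 61 · 98 = 5978 ≡ 1 (mod 139). ✓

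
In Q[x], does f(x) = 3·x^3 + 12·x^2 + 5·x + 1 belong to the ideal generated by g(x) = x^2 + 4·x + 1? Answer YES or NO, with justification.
In Q[x] the ideal (g) consists of all multiples of g, so f ∈ (g) iff g | f, i.e. iff the remainder of f on division by g is 0. Divide f by g (g is monic, so eliminate the leading term of the running remainder at each step):
  leading term 3·x^3: subtract (3·x)·g(x) = 3·x^3 + 12·x^2 + 3·x, leaving 2·x + 1
The remainder r(x) = 2·x + 1 ≠ 0 (and deg r < deg g), so g ∤ f, i.e. f ∉ (g).

Final answer: NO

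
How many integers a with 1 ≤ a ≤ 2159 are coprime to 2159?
The number of a ∈ {1, ..., 2159} with gcd(a, 2159) = 1 is by definition Euler's totient φ(2159). φ is multiplicative, with φ(p^e) = p^e − p^(e−1). Factorise 2159 = 17 · 127. Then
  φ(2159) = (17 − 1) · (127 − 1) = 16 · 126 = 2016.
So there are 2016 such integers.

Final answer: 2016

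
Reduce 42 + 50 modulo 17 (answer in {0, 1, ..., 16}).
7

Reduce the summands first: 42 ≡ 8, 50 ≡ 16 (mod 17), so 42 + 50 ≡ 8 + 16 (mod 17). 8 + 16 = 24; 24 = 1·17 + 7, so (42 + 50) mod 17 = 7.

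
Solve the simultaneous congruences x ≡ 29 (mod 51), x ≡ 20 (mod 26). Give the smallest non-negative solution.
x ≡ 488 (mod 1326); the representative in [0, 1326) is 488

The moduli 51, 26 are pairwise coprime, so by the CRT there is a unique solution mod 51·26 = 1326.
Solve by successive substitution. Start with x ≡ 29 (mod 51).
  Combine with x ≡ 20 (mod 26): write x = 29 + 51·t and require 29 + 51·t ≡ 20 (mod 26), i.e. 51·t ≡ 20 − 29 ≡ 17 (mod 26). Since 51^(−1) ≡ 25 (mod 26) (51 ≡ 25 (mod 26)), t ≡ 25·17 ≡ 9 (mod 26). So x ≡ 29 + 51·9 = 488 (mod 1326).
Unique solution in [0, 1326): x = 488.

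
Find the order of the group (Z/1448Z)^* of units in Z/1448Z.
(Z/1448Z)^* consists of the classes a with gcd(a, 1448) = 1, so its order is φ(1448). φ is multiplicative, with φ(p^e) = p^e − p^(e−1). Factorise 1448 = 2^3 · 181. Then
  φ(1448) = (2^3 − 2^2) · (181 − 1) = 4 · 180 = 720.
Thus |(Z/1448Z)^*| = 720.

Final answer: |(Z/1448Z)^*| = 720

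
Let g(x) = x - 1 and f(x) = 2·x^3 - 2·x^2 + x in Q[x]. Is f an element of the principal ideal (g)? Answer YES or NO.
NO

In Q[x] the ideal (g) consists of all multiples of g, so f ∈ (g) iff g | f, i.e. iff the remainder of f on division by g is 0. Divide f by g (g is monic, so eliminate the leading term of the running remainder at each step):
  leading term 2·x^3: subtract (2·x^2)·g(x) = 2·x^3 - 2·x^2, leaving x
  leading term x: subtract (1)·g(x) = x - 1, leaving 1
The remainder r(x) = 1 ≠ 0 (and deg r < deg g), so g ∤ f, i.e. f ∉ (g).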